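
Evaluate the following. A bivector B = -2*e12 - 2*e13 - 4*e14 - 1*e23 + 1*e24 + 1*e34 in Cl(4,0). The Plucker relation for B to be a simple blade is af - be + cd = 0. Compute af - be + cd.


Plucker relation: af - be + cd
a*f = (-2)*1 = -2
b*e = (-2)*1 = -2
c*d = (-4)*(-1) = 4
af - be + cd = -2 - (-2) + 4
= 4


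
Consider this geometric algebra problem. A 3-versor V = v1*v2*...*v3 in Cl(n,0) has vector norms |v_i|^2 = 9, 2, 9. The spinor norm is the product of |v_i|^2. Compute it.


Spinor norm N(V) = |v1|^2 * |v2|^2 * ... * |v3|^2
= 9 * 2 * 9
Running product: 9, 18, 162
N(V) = 162


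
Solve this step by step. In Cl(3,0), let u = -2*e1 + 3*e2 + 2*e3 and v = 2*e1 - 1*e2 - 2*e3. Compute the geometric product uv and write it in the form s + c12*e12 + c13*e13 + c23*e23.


In Cl(3,0): e_i^2 = 1, e_ie_j = -e_je_i for i != j.
Scalar part = u . v = (-2)*2 + 3*(-1) + 2*(-2)
= -4 + (-3) + (-4) = -11
e12 coeff = (-2)*(-1) - 3*2 = 2 - 6 = -4
e13 coeff = (-2)*(-2) - 2*2 = 4 - 4 = 0
e23 coeff = 3*(-2) - 2*(-1) = -6 - (-2) = -4
uv = -11 - 4*e12 + 0*e13 - 4*e23


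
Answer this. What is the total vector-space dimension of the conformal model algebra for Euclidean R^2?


The conformal model of R^2 uses Cl(3,1): the 2 Euclidean generators plus two extra orthogonal generators e+ (e+^2 = +1) and e- (e-^2 = -1), from which the null vectors e0, einf are built.
Number of generators m = 2 + 2 = 4.
dim Cl(p,q) = 2^m = 2^4 = 16


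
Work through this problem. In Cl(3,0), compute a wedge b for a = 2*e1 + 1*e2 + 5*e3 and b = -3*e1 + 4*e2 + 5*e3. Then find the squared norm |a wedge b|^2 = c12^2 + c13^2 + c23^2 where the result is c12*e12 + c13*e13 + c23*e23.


a wedge b = (a1*b2 - a2*b1)*e12 + (a1*b3 - a3*b1)*e13 + (a2*b3 - a3*b2)*e23
e12 coeff: 2*4 - 1*(-3) = 8 - (-3) = 11
e13 coeff: 2*5 - 5*(-3) = 10 - (-15) = 25
e23 coeff: 1*5 - 5*4 = 5 - 20 = -15
|a wedge b|^2 = 11^2 + 25^2 + (-15)^2
= 121 + 625 + 225
= 971


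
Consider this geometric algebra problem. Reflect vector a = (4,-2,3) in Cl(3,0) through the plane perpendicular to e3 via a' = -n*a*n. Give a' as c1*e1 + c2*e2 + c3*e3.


Reflection formula: a' = -n*a*n, with n = e3 (unit vector, n^2 = 1).
For reflection through hyperplane perp to e3:
The component along e3 flips sign, others stay.
a = (4, -2, 3)
a' = (4, -2, -3)
a' = 4*e1 - 2*e2 - 3*e3


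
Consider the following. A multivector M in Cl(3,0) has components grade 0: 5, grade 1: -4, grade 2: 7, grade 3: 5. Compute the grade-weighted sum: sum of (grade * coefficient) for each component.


Grade-weighted sum = sum of grade_k * coefficient_k
0*5 = 0
1*(-4) = -4
2*7 = 14
3*5 = 15
Total = 0 + (-4) + 14 + 15 = 25


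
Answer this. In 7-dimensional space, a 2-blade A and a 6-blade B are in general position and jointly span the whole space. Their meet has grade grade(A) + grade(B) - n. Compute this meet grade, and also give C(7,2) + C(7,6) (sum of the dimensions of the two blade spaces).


Meet grade = grade(A) + grade(B) - n
= 2 + 6 - 7 = 1
C(7,2) = 21
C(7,6) = 7
dim_A + dim_B = 21 + 7 = 28


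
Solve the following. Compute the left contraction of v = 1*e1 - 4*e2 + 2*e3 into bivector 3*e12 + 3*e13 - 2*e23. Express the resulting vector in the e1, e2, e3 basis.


Left contraction v _| B = <vB>_1 (grade-1 part of the geometric product vB).
Using e1_|e12 = e2, e2_|e12 = -e1, e1_|e13 = e3, e3_|e13 = -e1, e2_|e23 = e3, e3_|e23 = -e2:
e1 coeff: -v2*b12 - v3*b13 = -(-4)*(3) - (2)*(3) = 6
e2 coeff: v1*b12 - v3*b23 = (1)*(3) - (2)*(-2) = 7
e3 coeff: v1*b13 + v2*b23 = (1)*(3) + (-4)*(-2) = 11
v _| B = 6*e1 + 7*e2 + 11*e3


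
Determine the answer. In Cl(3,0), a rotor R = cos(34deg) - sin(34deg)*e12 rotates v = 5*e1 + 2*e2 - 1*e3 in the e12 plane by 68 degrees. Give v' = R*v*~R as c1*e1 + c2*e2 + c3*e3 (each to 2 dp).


Rotor R = cos(34deg) - sin(34deg)*e12
Rotation angle theta = 2 * 34 = 68 degrees in the e12 plane (e1 -> e2).
The component perpendicular to the plane (e3) is invariant: v'_3 = v3 = -1.00
cos(68deg) = 0.3746, sin(68deg) = 0.9272
v'_1 = v1*cos(theta) - v2*sin(theta) = 5*0.3746 - 2*0.9272 = 0.02
v'_2 = v1*sin(theta) + v2*cos(theta) = 5*0.9272 + 2*0.3746 = 5.39
v' = 0.02*e1 + 5.39*e2 - 1.00*e3


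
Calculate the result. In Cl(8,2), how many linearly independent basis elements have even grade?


Even subalgebra dimension = 2^(n-1)
n = 8 + 2 = 10
2^(10 - 1) = 2^9 = 512
Verification: sum of C(10,k) for even k = 1 + 45 + 210 + 210 + 45 + 1 = 512
Result = 512


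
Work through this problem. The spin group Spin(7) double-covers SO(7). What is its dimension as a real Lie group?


Spin(n) double-covers SO(n); both have Lie algebra so(n) of dimension n(n-1)/2.
n = 7
n(n-1) = 7 * 6 = 42
dim Spin(7) = 42/2 = 21


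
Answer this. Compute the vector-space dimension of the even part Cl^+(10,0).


Even subalgebra dimension = 2^(n-1)
n = 10 + 0 = 10
2^(10 - 1) = 2^9 = 512
Verification: sum of C(10,k) for even k = 1 + 45 + 210 + 210 + 45 + 1 = 512
Result = 512


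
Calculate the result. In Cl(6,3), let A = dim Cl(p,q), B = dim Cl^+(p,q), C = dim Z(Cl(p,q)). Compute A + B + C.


n = 6 + 3 = 9
Total dim = 2^9 = 512
Even subalgebra dim = 2^8 = 256
n is odd, so center dim = 2
Sum = 512 + 256 + 2 = 770


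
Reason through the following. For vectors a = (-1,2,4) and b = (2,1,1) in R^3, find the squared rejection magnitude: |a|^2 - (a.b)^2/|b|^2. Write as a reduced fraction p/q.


|a|^2 = (-1)^2 + 2^2 + 4^2 = 21
|b|^2 = 2^2 + 1^2 + 1^2 = 6
a . b = (-1)*2 + 2*1 + 4*1 = 4
(a.b)^2 = 4^2 = 16
|rej|^2 = 21 - 16/6
= (126 - 16)/6
= 110/6
In lowest terms: 55/3


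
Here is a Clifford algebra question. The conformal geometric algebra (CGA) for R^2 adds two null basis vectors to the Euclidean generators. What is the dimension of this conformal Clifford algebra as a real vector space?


The conformal model of R^2 uses Cl(3,1): the 2 Euclidean generators plus two extra orthogonal generators e+ (e+^2 = +1) and e- (e-^2 = -1), from which the null vectors e0, einf are built.
Number of generators m = 2 + 2 = 4.
dim Cl(p,q) = 2^m = 2^4 = 16


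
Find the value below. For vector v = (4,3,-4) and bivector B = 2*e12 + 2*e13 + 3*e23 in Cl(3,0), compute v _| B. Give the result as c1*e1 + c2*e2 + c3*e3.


Left contraction v _| B = <vB>_1 (grade-1 part of the geometric product vB).
Using e1_|e12 = e2, e2_|e12 = -e1, e1_|e13 = e3, e3_|e13 = -e1, e2_|e23 = e3, e3_|e23 = -e2:
e1 coeff: -v2*b12 - v3*b13 = -(3)*(2) - (-4)*(2) = 2
e2 coeff: v1*b12 - v3*b23 = (4)*(2) - (-4)*(3) = 20
e3 coeff: v1*b13 + v2*b23 = (4)*(2) + (3)*(3) = 17
v _| B = 2*e1 + 20*e2 + 17*e3


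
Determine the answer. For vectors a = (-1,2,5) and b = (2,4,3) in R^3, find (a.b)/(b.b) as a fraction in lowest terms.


Projection coefficient = (a . b) / (b . b)
a . b = (-1)*2 + 2*4 + 5*3
= -2 + 8 + 15 = 21
b . b = 2^2 + 4^2 + 3^2
= 4 + 16 + 9 = 29
Coefficient = 21/29
In lowest terms: 21/29


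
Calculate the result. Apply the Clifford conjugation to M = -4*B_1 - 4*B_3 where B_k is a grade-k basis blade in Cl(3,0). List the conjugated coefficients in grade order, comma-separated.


Clifford conjugate sign for grade k: (-1)^(k(k+1)/2)
Grade 1: (-1)^(1*2/2) = (-1)^1 = -1, coeff -4 -> 4
Grade 3: (-1)^(3*4/2) = (-1)^6 = 1, coeff -4 -> -4
Conjugated coefficients: 4, -4


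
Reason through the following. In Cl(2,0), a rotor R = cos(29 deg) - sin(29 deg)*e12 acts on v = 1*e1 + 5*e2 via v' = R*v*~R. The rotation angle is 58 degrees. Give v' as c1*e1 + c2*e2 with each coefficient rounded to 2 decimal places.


Rotor R = cos(29deg) - sin(29deg)*e12
Rotation angle theta = 2 * 29 = 58 degrees
v' = R*v*~R rotates v by theta.
cos(58deg) = 0.5299, sin(58deg) = 0.8480
v'_1 = 1*cos(58deg) - 5*sin(58deg)
= 1*0.5299 - 5*0.8480
= -3.71
v'_2 = 1*sin(58deg) + 5*cos(58deg)
= 1*0.8480 + 5*0.5299
= 3.50
v' = -3.71*e1 + 3.50*e2


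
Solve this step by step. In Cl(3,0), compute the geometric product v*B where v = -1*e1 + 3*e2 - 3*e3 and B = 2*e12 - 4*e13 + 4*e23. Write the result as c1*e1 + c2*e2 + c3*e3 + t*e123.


vB has grade-1 (vector) and grade-3 (trivector) parts: vB = (v _| B) + (v ^ B).
Vector part <vB>_1:
  e1: -v2*b12 - v3*b13 = -(3)*(2) - (-3)*(-4) = -18
  e2: v1*b12 - v3*b23 = (-1)*(2) - (-3)*(4) = 10
  e3: v1*b13 + v2*b23 = (-1)*(-4) + (3)*(4) = 16
Trivector part <vB>_3:
  e123: v1*b23 - v2*b13 + v3*b12 = (-1)*(4) - (3)*(-4) + (-3)*(2) = 2
vB = -18*e1 + 10*e2 + 16*e3 + 2*e123


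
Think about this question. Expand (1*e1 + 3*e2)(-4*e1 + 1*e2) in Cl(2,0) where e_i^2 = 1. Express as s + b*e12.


Expand: (1*e1 + 3*e2)(-4*e1 + 1*e2)
= 1*(-4)*e1e1 + 1*1*e1e2 + 3*(-4)*e2e1 + 3*1*e2e2
Using e1^2 = e2^2 = 1, e2e1 = -e1e2:
Scalar part s = 1*(-4) + 3*1 = -4 + 3 = -1
Bivector part b = 1*1 - 3*(-4) = 1 - (-12) = 13
uv = -1 + 13*e12


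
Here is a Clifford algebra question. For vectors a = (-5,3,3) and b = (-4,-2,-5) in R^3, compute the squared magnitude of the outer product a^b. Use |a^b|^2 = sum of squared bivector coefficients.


a wedge b = (a1*b2 - a2*b1)*e12 + (a1*b3 - a3*b1)*e13 + (a2*b3 - a3*b2)*e23
e12 coeff: (-5)*(-2) - 3*(-4) = 10 - (-12) = 22
e13 coeff: (-5)*(-5) - 3*(-4) = 25 - (-12) = 37
e23 coeff: 3*(-5) - 3*(-2) = -15 - (-6) = -9
|a wedge b|^2 = 22^2 + 37^2 + (-9)^2
= 484 + 1369 + 81
= 1934


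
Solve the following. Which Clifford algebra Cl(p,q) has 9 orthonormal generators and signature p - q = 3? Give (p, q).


We need p + q = 9 and p - q = 3.
Adding: 2p = 9 + 3 = 12, so p = 6.
Then q = 9 - 6 = 3.
(p, q) = (6, 3)


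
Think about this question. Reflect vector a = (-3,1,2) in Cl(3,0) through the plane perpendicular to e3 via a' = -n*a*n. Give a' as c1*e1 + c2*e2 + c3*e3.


Reflection formula: a' = -n*a*n, with n = e3 (unit vector, n^2 = 1).
For reflection through hyperplane perp to e3:
The component along e3 flips sign, others stay.
a = (-3, 1, 2)
a' = (-3, 1, -2)
a' = -3*e1 + 1*e2 - 2*e3


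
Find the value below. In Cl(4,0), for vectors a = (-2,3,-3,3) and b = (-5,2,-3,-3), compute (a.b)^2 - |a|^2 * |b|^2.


a . b = (-2)*(-5) + 3*2 + (-3)*(-3) + 3*(-3)
= 10 + 6 + 9 + (-9) = 16
|a|^2 = (-2)^2 + 3^2 + (-3)^2 + 3^2 = 31
|b|^2 = (-5)^2 + 2^2 + (-3)^2 + (-3)^2 = 47
(a.b)^2 = 16^2 = 256
|a|^2 * |b|^2 = 31 * 47 = 1457
Result = 256 - 1457 = -1201


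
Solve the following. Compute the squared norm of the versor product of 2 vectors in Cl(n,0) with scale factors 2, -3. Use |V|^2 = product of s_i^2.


Each vector v_i has |v_i|^2 = s_i^2
Squared scales: 2^2 = 4, (-3)^2 = 9
|V|^2 = 4 * 9
= 36


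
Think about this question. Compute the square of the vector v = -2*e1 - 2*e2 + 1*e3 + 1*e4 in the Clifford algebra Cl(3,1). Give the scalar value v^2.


v^2 = sum of c_i^2 * e_i^2
Positive signature terms (e_i^2 = +1): (-2)^2 + (-2)^2 + 1^2 = 9
Negative signature terms (e_j^2 = -1): 1^2 = 1
v^2 = 9 - 1 = 8


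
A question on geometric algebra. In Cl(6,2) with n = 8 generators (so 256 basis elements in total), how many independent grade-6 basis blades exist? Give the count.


Number of grade-k basis blades in Cl(p,q) with n = p + q is C(n, k).
n = 6 + 2 = 8
C(8, 6) = 8! / (6! * 2!)
= 40320 / (720 * 2)
= 28


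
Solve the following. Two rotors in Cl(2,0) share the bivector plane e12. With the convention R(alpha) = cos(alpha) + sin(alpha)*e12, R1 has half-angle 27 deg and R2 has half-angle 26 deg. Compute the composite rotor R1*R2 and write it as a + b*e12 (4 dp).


Same-plane rotors commute and their half-angles add:
R1*R2 = cos(a1 + a2) + sin(a1 + a2)*e12.
a1 + a2 = 27 + 26 = 53 deg
cos(53 deg) = 0.6018
sin(53 deg) = 0.7986
R1*R2 = 0.6018 + 0.7986*e12


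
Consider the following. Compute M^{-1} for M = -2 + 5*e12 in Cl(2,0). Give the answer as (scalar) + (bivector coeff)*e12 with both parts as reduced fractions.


M = -2 + 5*e12, where e12^2 = -1.
Since M commutes with its reverse ~M = a - b*e12, M * ~M = a^2 - b^2*e12^2 = a^2 + b^2.
So M^{-1} = ~M / (a^2 + b^2) = (a - b*e12)/(a^2 + b^2).
a^2 + b^2 = 4 + 25 = 29
Scalar part = -2/29 = -2/29
Bivector coeff = -5/29 = -5/29
M^{-1} = -2/29 - 5/29*e12


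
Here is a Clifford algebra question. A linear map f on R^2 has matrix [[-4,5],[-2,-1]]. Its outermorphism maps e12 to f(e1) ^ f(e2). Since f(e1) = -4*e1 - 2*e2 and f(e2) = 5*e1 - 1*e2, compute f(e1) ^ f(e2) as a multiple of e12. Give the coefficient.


The outermorphism of a linear map f sends e1^e2 to f(e1)^f(e2).
f(e1) = -4*e1 - 2*e2
f(e2) = 5*e1 - 1*e2
f(e1) ^ f(e2) = (-4*e1 - 2*e2) ^ (5*e1 - 1*e2)
= (-4)*(-1)*e12 + (-2)*5*e21
= (4 - (-10))*e12
= 14*e12
Coefficient = 14


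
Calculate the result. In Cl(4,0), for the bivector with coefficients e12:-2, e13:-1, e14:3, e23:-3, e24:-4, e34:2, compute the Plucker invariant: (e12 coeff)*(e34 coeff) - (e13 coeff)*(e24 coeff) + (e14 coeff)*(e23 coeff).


Plucker relation: af - be + cd
a*f = (-2)*2 = -4
b*e = (-1)*(-4) = 4
c*d = 3*(-3) = -9
af - be + cd = -4 - 4 + (-9)
= -17


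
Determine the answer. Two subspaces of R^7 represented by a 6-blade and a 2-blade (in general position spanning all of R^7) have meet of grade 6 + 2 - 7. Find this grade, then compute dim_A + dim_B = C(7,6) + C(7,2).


Meet grade = grade(A) + grade(B) - n
= 6 + 2 - 7 = 1
C(7,6) = 7
C(7,2) = 21
dim_A + dim_B = 7 + 21 = 28


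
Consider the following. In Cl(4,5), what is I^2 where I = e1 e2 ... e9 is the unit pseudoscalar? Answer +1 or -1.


The pseudoscalar I = e1...e_n (product of all n generators) of Cl(p,q) satisfies I^2 = (-1)^(q + n(n-1)/2).
p = 4, q = 5, n = p + q = 9
n(n-1)/2 = 9 * 8 / 2 = 36
Exponent = q + n(n-1)/2 = 5 + 36 = 41
I^2 = (-1)^41 = -1


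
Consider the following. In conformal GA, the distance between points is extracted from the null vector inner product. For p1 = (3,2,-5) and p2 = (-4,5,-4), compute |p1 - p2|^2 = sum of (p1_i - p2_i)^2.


p1 - p2 = (7, -3, -1)
|p1 - p2|^2 = 7^2 + (-3)^2 + (-1)^2
= 49 + 9 + 1
= 59


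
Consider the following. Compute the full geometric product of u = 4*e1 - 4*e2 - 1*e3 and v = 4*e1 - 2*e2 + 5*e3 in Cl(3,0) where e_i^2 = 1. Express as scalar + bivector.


In Cl(3,0): e_i^2 = 1, e_ie_j = -e_je_i for i != j.
Scalar part = u . v = 4*4 + (-4)*(-2) + (-1)*5
= 16 + 8 + (-5) = 19
e12 coeff = 4*(-2) - (-4)*4 = -8 - (-16) = 8
e13 coeff = 4*5 - (-1)*4 = 20 - (-4) = 24
e23 coeff = (-4)*5 - (-1)*(-2) = -20 - 2 = -22
uv = 19 + 8*e12 + 24*e13 - 22*e23


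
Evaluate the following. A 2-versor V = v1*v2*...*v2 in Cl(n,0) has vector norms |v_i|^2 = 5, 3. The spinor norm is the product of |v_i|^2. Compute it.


Spinor norm N(V) = |v1|^2 * |v2|^2 * ... * |v2|^2
= 5 * 3
Running product: 5, 15
N(V) = 15


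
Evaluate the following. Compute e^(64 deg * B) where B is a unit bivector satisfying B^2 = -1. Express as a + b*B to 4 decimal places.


For a unit bivector B with B^2 = -1, the exponential series gives
e^(theta*B) = cos(theta) + sin(theta)*B (the GA analogue of Euler's formula).
theta = 64 degrees = 1.117011 rad
cos(64 deg) = 0.4384
sin(64 deg) = 0.8988
exp(theta*B) = 0.4384 + 0.8988*B


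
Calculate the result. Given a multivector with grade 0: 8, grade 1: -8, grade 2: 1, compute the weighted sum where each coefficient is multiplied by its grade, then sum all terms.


Grade-weighted sum = sum of grade_k * coefficient_k
0*8 = 0
1*(-8) = -8
2*1 = 2
Total = 0 + (-8) + 2 = -6


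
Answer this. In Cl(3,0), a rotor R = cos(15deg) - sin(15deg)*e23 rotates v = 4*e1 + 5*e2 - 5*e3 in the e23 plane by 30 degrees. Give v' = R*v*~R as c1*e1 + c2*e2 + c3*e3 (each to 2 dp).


Rotor R = cos(15deg) - sin(15deg)*e23
Rotation angle theta = 2 * 15 = 30 degrees in the e23 plane (e2 -> e3).
The component perpendicular to the plane (e1) is invariant: v'_1 = v1 = 4.00
cos(30deg) = 0.8660, sin(30deg) = 0.5000
v'_2 = v2*cos(theta) - v3*sin(theta) = 5*0.8660 - (-5)*0.5000 = 6.83
v'_3 = v2*sin(theta) + v3*cos(theta) = 5*0.5000 + (-5)*0.8660 = -1.83
v' = 4.00*e1 + 6.83*e2 - 1.83*e3


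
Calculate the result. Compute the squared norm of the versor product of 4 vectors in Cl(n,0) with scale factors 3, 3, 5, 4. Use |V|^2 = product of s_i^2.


Each vector v_i has |v_i|^2 = s_i^2
Squared scales: 3^2 = 9, 3^2 = 9, 5^2 = 25, 4^2 = 16
|V|^2 = 9 * 9 * 25 * 16
= 32400


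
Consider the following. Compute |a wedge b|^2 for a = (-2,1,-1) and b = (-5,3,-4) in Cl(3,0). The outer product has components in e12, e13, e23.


a wedge b = (a1*b2 - a2*b1)*e12 + (a1*b3 - a3*b1)*e13 + (a2*b3 - a3*b2)*e23
e12 coeff: (-2)*3 - 1*(-5) = -6 - (-5) = -1
e13 coeff: (-2)*(-4) - (-1)*(-5) = 8 - 5 = 3
e23 coeff: 1*(-4) - (-1)*3 = -4 - (-3) = -1
|a wedge b|^2 = (-1)^2 + 3^2 + (-1)^2
= 1 + 9 + 1
= 11


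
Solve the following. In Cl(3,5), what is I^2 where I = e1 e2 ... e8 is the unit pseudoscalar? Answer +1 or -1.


The pseudoscalar I = e1...e_n (product of all n generators) of Cl(p,q) satisfies I^2 = (-1)^(q + n(n-1)/2).
p = 3, q = 5, n = p + q = 8
n(n-1)/2 = 8 * 7 / 2 = 28
Exponent = q + n(n-1)/2 = 5 + 28 = 33
I^2 = (-1)^33 = -1


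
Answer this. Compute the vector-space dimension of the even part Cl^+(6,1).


Even subalgebra dimension = 2^(n-1)
n = 6 + 1 = 7
2^(7 - 1) = 2^6 = 64
Verification: sum of C(7,k) for even k = 1 + 21 + 35 + 7 = 64
Result = 64


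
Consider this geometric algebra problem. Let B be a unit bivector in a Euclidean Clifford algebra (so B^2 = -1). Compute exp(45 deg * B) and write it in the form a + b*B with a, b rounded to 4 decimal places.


For a unit bivector B with B^2 = -1, the exponential series gives
e^(theta*B) = cos(theta) + sin(theta)*B (the GA analogue of Euler's formula).
theta = 45 degrees = 0.785398 rad
cos(45 deg) = 0.7071
sin(45 deg) = 0.7071
exp(theta*B) = 0.7071 + 0.7071*B


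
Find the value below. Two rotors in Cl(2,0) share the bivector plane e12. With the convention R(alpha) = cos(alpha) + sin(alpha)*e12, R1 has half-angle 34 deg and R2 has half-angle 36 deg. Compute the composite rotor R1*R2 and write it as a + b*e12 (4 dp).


Same-plane rotors commute and their half-angles add:
R1*R2 = cos(a1 + a2) + sin(a1 + a2)*e12.
a1 + a2 = 34 + 36 = 70 deg
cos(70 deg) = 0.3420
sin(70 deg) = 0.9397
R1*R2 = 0.3420 + 0.9397*e12


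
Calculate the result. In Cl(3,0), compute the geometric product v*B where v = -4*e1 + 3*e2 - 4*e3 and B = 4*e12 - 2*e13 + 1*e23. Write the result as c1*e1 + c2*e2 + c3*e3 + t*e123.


vB has grade-1 (vector) and grade-3 (trivector) parts: vB = (v _| B) + (v ^ B).
Vector part <vB>_1:
  e1: -v2*b12 - v3*b13 = -(3)*(4) - (-4)*(-2) = -20
  e2: v1*b12 - v3*b23 = (-4)*(4) - (-4)*(1) = -12
  e3: v1*b13 + v2*b23 = (-4)*(-2) + (3)*(1) = 11
Trivector part <vB>_3:
  e123: v1*b23 - v2*b13 + v3*b12 = (-4)*(1) - (3)*(-2) + (-4)*(4) = -14
vB = -20*e1 - 12*e2 + 11*e3 - 14*e123


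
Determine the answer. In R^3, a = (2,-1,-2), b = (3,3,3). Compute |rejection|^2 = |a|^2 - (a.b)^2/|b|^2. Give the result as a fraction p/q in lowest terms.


|a|^2 = 2^2 + (-1)^2 + (-2)^2 = 9
|b|^2 = 3^2 + 3^2 + 3^2 = 27
a . b = 2*3 + (-1)*3 + (-2)*3 = -3
(a.b)^2 = (-3)^2 = 9
|rej|^2 = 9 - 9/27
= (243 - 9)/27
= 234/27
In lowest terms: 26/3


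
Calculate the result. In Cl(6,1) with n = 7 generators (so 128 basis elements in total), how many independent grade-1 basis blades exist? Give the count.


Number of grade-k basis blades in Cl(p,q) with n = p + q is C(n, k).
n = 6 + 1 = 7
C(7, 1) = 7! / (1! * 6!)
= 5040 / (1 * 720)
= 7


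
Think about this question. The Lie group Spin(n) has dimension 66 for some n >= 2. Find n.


dim Spin(n) = dim so(n) = n(n-1)/2.
Solve n(n-1)/2 = 66, i.e. n^2 - n - 132 = 0.
Discriminant = 1 + 8*66 = 529
n = (1 + sqrt(529))/2 = (1 + 23)/2 = 12


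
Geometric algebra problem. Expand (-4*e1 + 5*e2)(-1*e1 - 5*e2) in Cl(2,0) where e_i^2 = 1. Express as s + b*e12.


Expand: (-4*e1 + 5*e2)(-1*e1 - 5*e2)
= (-4)*(-1)*e1e1 + (-4)*(-5)*e1e2 + 5*(-1)*e2e1 + 5*(-5)*e2e2
Using e1^2 = e2^2 = 1, e2e1 = -e1e2:
Scalar part s = (-4)*(-1) + 5*(-5) = 4 + (-25) = -21
Bivector part b = (-4)*(-5) - 5*(-1) = 20 - (-5) = 25
uv = -21 + 25*e12


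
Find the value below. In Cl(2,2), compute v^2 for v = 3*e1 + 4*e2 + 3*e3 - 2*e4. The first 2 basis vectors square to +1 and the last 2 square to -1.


v^2 = sum of c_i^2 * e_i^2
Positive signature terms (e_i^2 = +1): 3^2 + 4^2 = 25
Negative signature terms (e_j^2 = -1): 3^2 + (-2)^2 = 13
v^2 = 25 - 13 = 12


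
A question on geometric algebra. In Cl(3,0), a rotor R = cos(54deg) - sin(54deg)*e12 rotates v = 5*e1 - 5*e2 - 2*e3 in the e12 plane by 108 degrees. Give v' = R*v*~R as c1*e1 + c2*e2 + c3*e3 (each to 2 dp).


Rotor R = cos(54deg) - sin(54deg)*e12
Rotation angle theta = 2 * 54 = 108 degrees in the e12 plane (e1 -> e2).
The component perpendicular to the plane (e3) is invariant: v'_3 = v3 = -2.00
cos(108deg) = -0.3090, sin(108deg) = 0.9511
v'_1 = v1*cos(theta) - v2*sin(theta) = 5*(-0.3090) - (-5)*0.9511 = 3.21
v'_2 = v1*sin(theta) + v2*cos(theta) = 5*0.9511 + (-5)*(-0.3090) = 6.30
v' = 3.21*e1 + 6.30*e2 - 2.00*e3


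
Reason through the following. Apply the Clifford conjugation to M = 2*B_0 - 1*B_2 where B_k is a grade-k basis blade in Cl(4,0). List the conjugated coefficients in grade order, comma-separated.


Clifford conjugate sign for grade k: (-1)^(k(k+1)/2)
Grade 0: (-1)^(0*1/2) = (-1)^0 = 1, coeff 2 -> 2
Grade 2: (-1)^(2*3/2) = (-1)^3 = -1, coeff -1 -> 1
Conjugated coefficients: 2, 1


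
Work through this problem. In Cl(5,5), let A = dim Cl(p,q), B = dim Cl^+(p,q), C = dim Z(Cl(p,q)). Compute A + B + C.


n = 5 + 5 = 10
Total dim = 2^10 = 1024
Even subalgebra dim = 2^9 = 512
n is even, so center dim = 1
Sum = 1024 + 512 + 1 = 1537


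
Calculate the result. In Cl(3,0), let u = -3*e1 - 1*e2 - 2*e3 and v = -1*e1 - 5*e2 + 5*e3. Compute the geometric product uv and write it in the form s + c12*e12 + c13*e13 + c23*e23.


In Cl(3,0): e_i^2 = 1, e_ie_j = -e_je_i for i != j.
Scalar part = u . v = (-3)*(-1) + (-1)*(-5) + (-2)*5
= 3 + 5 + (-10) = -2
e12 coeff = (-3)*(-5) - (-1)*(-1) = 15 - 1 = 14
e13 coeff = (-3)*5 - (-2)*(-1) = -15 - 2 = -17
e23 coeff = (-1)*5 - (-2)*(-5) = -5 - 10 = -15
uv = -2 + 14*e12 - 17*e13 - 15*e23


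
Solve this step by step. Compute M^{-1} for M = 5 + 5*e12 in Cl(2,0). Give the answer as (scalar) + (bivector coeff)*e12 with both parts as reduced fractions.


M = 5 + 5*e12, where e12^2 = -1.
Since M commutes with its reverse ~M = a - b*e12, M * ~M = a^2 - b^2*e12^2 = a^2 + b^2.
So M^{-1} = ~M / (a^2 + b^2) = (a - b*e12)/(a^2 + b^2).
a^2 + b^2 = 25 + 25 = 50
Scalar part = 5/50 = 1/10
Bivector coeff = -5/50 = -1/10
M^{-1} = 1/10 - 1/10*e12


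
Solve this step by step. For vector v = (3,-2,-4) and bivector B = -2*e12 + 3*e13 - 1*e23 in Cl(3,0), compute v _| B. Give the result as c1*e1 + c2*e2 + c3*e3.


Left contraction v _| B = <vB>_1 (grade-1 part of the geometric product vB).
Using e1_|e12 = e2, e2_|e12 = -e1, e1_|e13 = e3, e3_|e13 = -e1, e2_|e23 = e3, e3_|e23 = -e2:
e1 coeff: -v2*b12 - v3*b13 = -(-2)*(-2) - (-4)*(3) = 8
e2 coeff: v1*b12 - v3*b23 = (3)*(-2) - (-4)*(-1) = -10
e3 coeff: v1*b13 + v2*b23 = (3)*(3) + (-2)*(-1) = 11
v _| B = 8*e1 - 10*e2 + 11*e3


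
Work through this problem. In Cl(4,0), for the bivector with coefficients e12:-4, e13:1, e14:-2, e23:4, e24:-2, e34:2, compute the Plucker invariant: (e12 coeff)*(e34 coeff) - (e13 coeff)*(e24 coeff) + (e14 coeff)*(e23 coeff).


Plucker relation: af - be + cd
a*f = (-4)*2 = -8
b*e = 1*(-2) = -2
c*d = (-2)*4 = -8
af - be + cd = -8 - (-2) + (-8)
= -14


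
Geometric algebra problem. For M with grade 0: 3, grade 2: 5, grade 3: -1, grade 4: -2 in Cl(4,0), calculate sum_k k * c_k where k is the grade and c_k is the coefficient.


Grade-weighted sum = sum of grade_k * coefficient_k
0*3 = 0
2*5 = 10
3*(-1) = -3
4*(-2) = -8
Total = 0 + 10 + (-3) + (-8) = -1


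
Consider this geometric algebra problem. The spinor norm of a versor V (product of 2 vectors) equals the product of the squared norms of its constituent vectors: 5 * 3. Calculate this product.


Spinor norm N(V) = |v1|^2 * |v2|^2 * ... * |v2|^2
= 5 * 3
Running product: 5, 15
N(V) = 15


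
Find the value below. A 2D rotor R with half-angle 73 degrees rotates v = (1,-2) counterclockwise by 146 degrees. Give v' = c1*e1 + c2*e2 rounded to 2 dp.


Rotor R = cos(73deg) - sin(73deg)*e12
Rotation angle theta = 2 * 73 = 146 degrees
v' = R*v*~R rotates v by theta.
cos(146deg) = -0.8290, sin(146deg) = 0.5592
v'_1 = 1*cos(146deg) - (-2)*sin(146deg)
= 1*(-0.8290) - (-2)*0.5592
= 0.29
v'_2 = 1*sin(146deg) + (-2)*cos(146deg)
= 1*0.5592 + (-2)*(-0.8290)
= 2.22
v' = 0.29*e1 + 2.22*e2


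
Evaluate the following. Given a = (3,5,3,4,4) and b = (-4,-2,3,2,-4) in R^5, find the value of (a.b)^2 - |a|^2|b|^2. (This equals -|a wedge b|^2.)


a . b = 3*(-4) + 5*(-2) + 3*3 + 4*2 + 4*(-4)
= -12 + (-10) + 9 + 8 + (-16) = -21
|a|^2 = 3^2 + 5^2 + 3^2 + 4^2 + 4^2 = 75
|b|^2 = (-4)^2 + (-2)^2 + 3^2 + 2^2 + (-4)^2 = 49
(a.b)^2 = (-21)^2 = 441
|a|^2 * |b|^2 = 75 * 49 = 3675
Result = 441 - 3675 = -3234


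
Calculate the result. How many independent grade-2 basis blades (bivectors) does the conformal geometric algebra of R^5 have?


The conformal model of R^5 uses Cl(6,1) with m = 5 + 2 = 7 generators.
Number of grade-2 blades = C(m, 2) = C(7, 2)
= 7*6/2 = 21


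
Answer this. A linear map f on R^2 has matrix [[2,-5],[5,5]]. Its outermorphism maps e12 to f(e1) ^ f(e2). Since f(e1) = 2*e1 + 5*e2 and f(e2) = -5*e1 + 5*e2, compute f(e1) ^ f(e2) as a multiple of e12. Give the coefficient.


The outermorphism of a linear map f sends e1^e2 to f(e1)^f(e2).
f(e1) = 2*e1 + 5*e2
f(e2) = -5*e1 + 5*e2
f(e1) ^ f(e2) = (2*e1 + 5*e2) ^ (-5*e1 + 5*e2)
= 2*5*e12 + 5*(-5)*e21
= (10 - (-25))*e12
= 35*e12
Coefficient = 35


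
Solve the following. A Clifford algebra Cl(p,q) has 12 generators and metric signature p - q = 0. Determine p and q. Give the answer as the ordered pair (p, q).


We need p + q = 12 and p - q = 0.
Adding: 2p = 12 + 0 = 12, so p = 6.
Then q = 12 - 6 = 6.
(p, q) = (6, 6)


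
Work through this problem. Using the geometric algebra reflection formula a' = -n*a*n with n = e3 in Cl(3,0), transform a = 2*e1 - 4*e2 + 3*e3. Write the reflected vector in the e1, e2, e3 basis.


Reflection formula: a' = -n*a*n, with n = e3 (unit vector, n^2 = 1).
For reflection through hyperplane perp to e3:
The component along e3 flips sign, others stay.
a = (2, -4, 3)
a' = (2, -4, -3)
a' = 2*e1 - 4*e2 - 3*e3


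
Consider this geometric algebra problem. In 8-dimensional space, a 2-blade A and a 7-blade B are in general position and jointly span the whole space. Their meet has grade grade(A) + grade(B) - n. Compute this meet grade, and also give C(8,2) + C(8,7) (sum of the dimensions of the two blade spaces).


Meet grade = grade(A) + grade(B) - n
= 2 + 7 - 8 = 1
C(8,2) = 28
C(8,7) = 8
dim_A + dim_B = 28 + 8 = 36


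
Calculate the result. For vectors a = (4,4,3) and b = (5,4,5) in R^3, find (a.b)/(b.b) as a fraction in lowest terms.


Projection coefficient = (a . b) / (b . b)
a . b = 4*5 + 4*4 + 3*5
= 20 + 16 + 15 = 51
b . b = 5^2 + 4^2 + 5^2
= 25 + 16 + 25 = 66
Coefficient = 51/66
In lowest terms: 17/22


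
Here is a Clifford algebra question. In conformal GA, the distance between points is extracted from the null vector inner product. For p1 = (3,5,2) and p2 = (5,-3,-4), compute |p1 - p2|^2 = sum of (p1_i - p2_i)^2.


p1 - p2 = (-2, 8, 6)
|p1 - p2|^2 = (-2)^2 + 8^2 + 6^2
= 4 + 64 + 36
= 104


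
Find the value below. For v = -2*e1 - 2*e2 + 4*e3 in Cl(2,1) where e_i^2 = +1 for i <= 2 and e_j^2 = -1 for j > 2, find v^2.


v^2 = sum of c_i^2 * e_i^2
Positive signature terms (e_i^2 = +1): (-2)^2 + (-2)^2 = 8
Negative signature terms (e_j^2 = -1): 4^2 = 16
v^2 = 8 - 16 = -8


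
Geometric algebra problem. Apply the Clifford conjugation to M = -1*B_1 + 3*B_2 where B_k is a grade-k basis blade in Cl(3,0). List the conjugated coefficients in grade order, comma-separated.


Clifford conjugate sign for grade k: (-1)^(k(k+1)/2)
Grade 1: (-1)^(1*2/2) = (-1)^1 = -1, coeff -1 -> 1
Grade 2: (-1)^(2*3/2) = (-1)^3 = -1, coeff 3 -> -3
Conjugated coefficients: 1, -3


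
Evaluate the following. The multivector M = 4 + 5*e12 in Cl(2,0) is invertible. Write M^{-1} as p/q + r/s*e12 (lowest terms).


M = 4 + 5*e12, where e12^2 = -1.
Since M commutes with its reverse ~M = a - b*e12, M * ~M = a^2 - b^2*e12^2 = a^2 + b^2.
So M^{-1} = ~M / (a^2 + b^2) = (a - b*e12)/(a^2 + b^2).
a^2 + b^2 = 16 + 25 = 41
Scalar part = 4/41 = 4/41
Bivector coeff = -5/41 = -5/41
M^{-1} = 4/41 - 5/41*e12


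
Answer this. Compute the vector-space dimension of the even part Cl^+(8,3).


Even subalgebra dimension = 2^(n-1)
n = 8 + 3 = 11
2^(11 - 1) = 2^10 = 1024
Verification: sum of C(11,k) for even k = 1 + 55 + 330 + 462 + 165 + 11 = 1024
Result = 1024


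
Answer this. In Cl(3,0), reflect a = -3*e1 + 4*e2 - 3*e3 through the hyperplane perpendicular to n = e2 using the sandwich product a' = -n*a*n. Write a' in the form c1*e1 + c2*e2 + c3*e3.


Reflection formula: a' = -n*a*n, with n = e2 (unit vector, n^2 = 1).
For reflection through hyperplane perp to e2:
The component along e2 flips sign, others stay.
a = (-3, 4, -3)
a' = (-3, -4, -3)
a' = -3*e1 - 4*e2 - 3*e3


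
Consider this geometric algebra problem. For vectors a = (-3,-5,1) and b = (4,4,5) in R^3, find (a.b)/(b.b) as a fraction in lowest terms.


Projection coefficient = (a . b) / (b . b)
a . b = (-3)*4 + (-5)*4 + 1*5
= -12 + (-20) + 5 = -27
b . b = 4^2 + 4^2 + 5^2
= 16 + 16 + 25 = 57
Coefficient = -27/57
In lowest terms: -9/19


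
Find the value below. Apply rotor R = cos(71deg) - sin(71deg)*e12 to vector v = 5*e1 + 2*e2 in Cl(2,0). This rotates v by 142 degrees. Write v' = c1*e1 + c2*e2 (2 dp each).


Rotor R = cos(71deg) - sin(71deg)*e12
Rotation angle theta = 2 * 71 = 142 degrees
v' = R*v*~R rotates v by theta.
cos(142deg) = -0.7880, sin(142deg) = 0.6157
v'_1 = 5*cos(142deg) - 2*sin(142deg)
= 5*(-0.7880) - 2*0.6157
= -5.17
v'_2 = 5*sin(142deg) + 2*cos(142deg)
= 5*0.6157 + 2*(-0.7880)
= 1.50
v' = -5.17*e1 + 1.50*e2


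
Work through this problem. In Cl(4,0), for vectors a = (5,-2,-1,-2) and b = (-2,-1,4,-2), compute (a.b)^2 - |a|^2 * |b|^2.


a . b = 5*(-2) + (-2)*(-1) + (-1)*4 + (-2)*(-2)
= -10 + 2 + (-4) + 4 = -8
|a|^2 = 5^2 + (-2)^2 + (-1)^2 + (-2)^2 = 34
|b|^2 = (-2)^2 + (-1)^2 + 4^2 + (-2)^2 = 25
(a.b)^2 = (-8)^2 = 64
|a|^2 * |b|^2 = 34 * 25 = 850
Result = 64 - 850 = -786


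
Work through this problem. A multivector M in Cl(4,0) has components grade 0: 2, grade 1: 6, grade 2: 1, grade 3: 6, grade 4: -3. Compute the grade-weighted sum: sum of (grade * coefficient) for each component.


Grade-weighted sum = sum of grade_k * coefficient_k
0*2 = 0
1*6 = 6
2*1 = 2
3*6 = 18
4*(-3) = -12
Total = 0 + 6 + 2 + 18 + (-12) = 14


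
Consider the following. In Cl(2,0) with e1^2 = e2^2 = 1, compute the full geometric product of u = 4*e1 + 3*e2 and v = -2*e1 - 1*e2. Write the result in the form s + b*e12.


Expand: (4*e1 + 3*e2)(-2*e1 - 1*e2)
= 4*(-2)*e1e1 + 4*(-1)*e1e2 + 3*(-2)*e2e1 + 3*(-1)*e2e2
Using e1^2 = e2^2 = 1, e2e1 = -e1e2:
Scalar part s = 4*(-2) + 3*(-1) = -8 + (-3) = -11
Bivector part b = 4*(-1) - 3*(-2) = -4 - (-6) = 2
uv = -11 + 2*e12


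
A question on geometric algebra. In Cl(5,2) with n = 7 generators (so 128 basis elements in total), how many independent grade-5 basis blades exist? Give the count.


Number of grade-k basis blades in Cl(p,q) with n = p + q is C(n, k).
n = 5 + 2 = 7
C(7, 5) = 7! / (5! * 2!)
= 5040 / (120 * 2)
= 21


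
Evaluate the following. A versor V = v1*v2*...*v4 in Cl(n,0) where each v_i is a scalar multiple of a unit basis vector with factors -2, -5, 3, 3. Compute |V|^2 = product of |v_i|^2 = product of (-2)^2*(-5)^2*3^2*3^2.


Each vector v_i has |v_i|^2 = s_i^2
Squared scales: (-2)^2 = 4, (-5)^2 = 25, 3^2 = 9, 3^2 = 9
|V|^2 = 4 * 25 * 9 * 9
= 8100


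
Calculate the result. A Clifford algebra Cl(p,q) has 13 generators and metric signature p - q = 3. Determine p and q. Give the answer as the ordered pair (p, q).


We need p + q = 13 and p - q = 3.
Adding: 2p = 13 + 3 = 16, so p = 8.
Then q = 13 - 8 = 5.
(p, q) = (8, 5)


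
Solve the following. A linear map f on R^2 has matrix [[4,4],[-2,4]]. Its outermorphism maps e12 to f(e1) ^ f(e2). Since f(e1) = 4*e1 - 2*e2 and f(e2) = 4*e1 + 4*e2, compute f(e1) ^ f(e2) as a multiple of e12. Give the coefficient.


The outermorphism of a linear map f sends e1^e2 to f(e1)^f(e2).
f(e1) = 4*e1 - 2*e2
f(e2) = 4*e1 + 4*e2
f(e1) ^ f(e2) = (4*e1 - 2*e2) ^ (4*e1 + 4*e2)
= 4*4*e12 + (-2)*4*e21
= (16 - (-8))*e12
= 24*e12
Coefficient = 24


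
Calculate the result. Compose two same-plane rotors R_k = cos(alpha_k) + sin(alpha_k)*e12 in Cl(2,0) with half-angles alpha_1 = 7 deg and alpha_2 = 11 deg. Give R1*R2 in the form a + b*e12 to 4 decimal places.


Same-plane rotors commute and their half-angles add:
R1*R2 = cos(a1 + a2) + sin(a1 + a2)*e12.
a1 + a2 = 7 + 11 = 18 deg
cos(18 deg) = 0.9511
sin(18 deg) = 0.3090
R1*R2 = 0.9511 + 0.3090*e12


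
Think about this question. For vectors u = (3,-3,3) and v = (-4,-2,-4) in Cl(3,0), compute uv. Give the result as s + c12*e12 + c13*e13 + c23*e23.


In Cl(3,0): e_i^2 = 1, e_ie_j = -e_je_i for i != j.
Scalar part = u . v = 3*(-4) + (-3)*(-2) + 3*(-4)
= -12 + 6 + (-12) = -18
e12 coeff = 3*(-2) - (-3)*(-4) = -6 - 12 = -18
e13 coeff = 3*(-4) - 3*(-4) = -12 - (-12) = 0
e23 coeff = (-3)*(-4) - 3*(-2) = 12 - (-6) = 18
uv = -18 - 18*e12 + 0*e13 + 18*e23


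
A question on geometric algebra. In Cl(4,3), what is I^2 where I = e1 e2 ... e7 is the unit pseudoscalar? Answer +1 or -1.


The pseudoscalar I = e1...e_n (product of all n generators) of Cl(p,q) satisfies I^2 = (-1)^(q + n(n-1)/2).
p = 4, q = 3, n = p + q = 7
n(n-1)/2 = 7 * 6 / 2 = 21
Exponent = q + n(n-1)/2 = 3 + 21 = 24
I^2 = (-1)^24 = +1


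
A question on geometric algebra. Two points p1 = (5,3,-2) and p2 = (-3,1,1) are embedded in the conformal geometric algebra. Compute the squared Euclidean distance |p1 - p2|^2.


p1 - p2 = (8, 2, -3)
|p1 - p2|^2 = 8^2 + 2^2 + (-3)^2
= 64 + 4 + 9
= 77


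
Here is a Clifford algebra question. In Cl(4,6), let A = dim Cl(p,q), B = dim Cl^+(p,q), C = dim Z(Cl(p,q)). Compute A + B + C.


n = 4 + 6 = 10
Total dim = 2^10 = 1024
Even subalgebra dim = 2^9 = 512
n is even, so center dim = 1
Sum = 1024 + 512 + 1 = 1537


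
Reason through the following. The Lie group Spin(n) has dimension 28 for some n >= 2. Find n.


dim Spin(n) = dim so(n) = n(n-1)/2.
Solve n(n-1)/2 = 28, i.e. n^2 - n - 56 = 0.
Discriminant = 1 + 8*28 = 225
n = (1 + sqrt(225))/2 = (1 + 15)/2 = 8


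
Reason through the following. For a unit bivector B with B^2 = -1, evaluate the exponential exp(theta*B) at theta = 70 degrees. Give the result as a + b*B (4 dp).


For a unit bivector B with B^2 = -1, the exponential series gives
e^(theta*B) = cos(theta) + sin(theta)*B (the GA analogue of Euler's formula).
theta = 70 degrees = 1.22173 rad
cos(70 deg) = 0.3420
sin(70 deg) = 0.9397
exp(theta*B) = 0.3420 + 0.9397*B


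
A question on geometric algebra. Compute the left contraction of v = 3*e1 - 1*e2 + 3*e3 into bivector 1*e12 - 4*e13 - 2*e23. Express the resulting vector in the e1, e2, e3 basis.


Left contraction v _| B = <vB>_1 (grade-1 part of the geometric product vB).
Using e1_|e12 = e2, e2_|e12 = -e1, e1_|e13 = e3, e3_|e13 = -e1, e2_|e23 = e3, e3_|e23 = -e2:
e1 coeff: -v2*b12 - v3*b13 = -(-1)*(1) - (3)*(-4) = 13
e2 coeff: v1*b12 - v3*b23 = (3)*(1) - (3)*(-2) = 9
e3 coeff: v1*b13 + v2*b23 = (3)*(-4) + (-1)*(-2) = -10
v _| B = 13*e1 + 9*e2 - 10*e3


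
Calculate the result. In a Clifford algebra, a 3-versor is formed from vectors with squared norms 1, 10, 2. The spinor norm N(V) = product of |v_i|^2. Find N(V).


Spinor norm N(V) = |v1|^2 * |v2|^2 * ... * |v3|^2
= 1 * 10 * 2
Running product: 1, 10, 20
N(V) = 20


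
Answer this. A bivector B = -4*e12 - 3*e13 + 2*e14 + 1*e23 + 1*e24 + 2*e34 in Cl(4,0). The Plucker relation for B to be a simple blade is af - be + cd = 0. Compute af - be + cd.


Plucker relation: af - be + cd
a*f = (-4)*2 = -8
b*e = (-3)*1 = -3
c*d = 2*1 = 2
af - be + cd = -8 - (-3) + 2
= -3


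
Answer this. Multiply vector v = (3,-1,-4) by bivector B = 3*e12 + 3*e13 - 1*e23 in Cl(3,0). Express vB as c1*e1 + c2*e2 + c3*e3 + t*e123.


vB has grade-1 (vector) and grade-3 (trivector) parts: vB = (v _| B) + (v ^ B).
Vector part <vB>_1:
  e1: -v2*b12 - v3*b13 = -(-1)*(3) - (-4)*(3) = 15
  e2: v1*b12 - v3*b23 = (3)*(3) - (-4)*(-1) = 5
  e3: v1*b13 + v2*b23 = (3)*(3) + (-1)*(-1) = 10
Trivector part <vB>_3:
  e123: v1*b23 - v2*b13 + v3*b12 = (3)*(-1) - (-1)*(3) + (-4)*(3) = -12
vB = 15*e1 + 5*e2 + 10*e3 - 12*e123


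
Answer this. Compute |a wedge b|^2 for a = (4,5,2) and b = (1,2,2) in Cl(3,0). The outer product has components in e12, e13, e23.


a wedge b = (a1*b2 - a2*b1)*e12 + (a1*b3 - a3*b1)*e13 + (a2*b3 - a3*b2)*e23
e12 coeff: 4*2 - 5*1 = 8 - 5 = 3
e13 coeff: 4*2 - 2*1 = 8 - 2 = 6
e23 coeff: 5*2 - 2*2 = 10 - 4 = 6
|a wedge b|^2 = 3^2 + 6^2 + 6^2
= 9 + 36 + 36
= 81


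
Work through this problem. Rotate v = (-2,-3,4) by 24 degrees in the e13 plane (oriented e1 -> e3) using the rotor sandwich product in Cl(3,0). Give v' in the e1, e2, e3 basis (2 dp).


Rotor R = cos(12deg) - sin(12deg)*e13
Rotation angle theta = 2 * 12 = 24 degrees in the e13 plane (e1 -> e3).
The component perpendicular to the plane (e2) is invariant: v'_2 = v2 = -3.00
cos(24deg) = 0.9135, sin(24deg) = 0.4067
v'_1 = v1*cos(theta) - v3*sin(theta) = -2*0.9135 - 4*0.4067 = -3.45
v'_3 = v1*sin(theta) + v3*cos(theta) = -2*0.4067 + 4*0.9135 = 2.84
v' = -3.45*e1 - 3.00*e2 + 2.84*e3


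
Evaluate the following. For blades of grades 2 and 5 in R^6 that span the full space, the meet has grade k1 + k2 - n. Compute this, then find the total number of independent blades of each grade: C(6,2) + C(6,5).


Meet grade = grade(A) + grade(B) - n
= 2 + 5 - 6 = 1
C(6,2) = 15
C(6,5) = 6
dim_A + dim_B = 15 + 6 = 21


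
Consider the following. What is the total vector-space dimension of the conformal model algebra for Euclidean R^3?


The conformal model of R^3 uses Cl(4,1): the 3 Euclidean generators plus two extra orthogonal generators e+ (e+^2 = +1) and e- (e-^2 = -1), from which the null vectors e0, einf are built.
Number of generators m = 3 + 2 = 5.
dim Cl(p,q) = 2^m = 2^5 = 32


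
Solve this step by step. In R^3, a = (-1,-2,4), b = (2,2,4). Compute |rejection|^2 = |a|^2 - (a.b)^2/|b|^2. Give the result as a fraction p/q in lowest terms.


|a|^2 = (-1)^2 + (-2)^2 + 4^2 = 21
|b|^2 = 2^2 + 2^2 + 4^2 = 24
a . b = (-1)*2 + (-2)*2 + 4*4 = 10
(a.b)^2 = 10^2 = 100
|rej|^2 = 21 - 100/24
= (504 - 100)/24
= 404/24
In lowest terms: 101/6


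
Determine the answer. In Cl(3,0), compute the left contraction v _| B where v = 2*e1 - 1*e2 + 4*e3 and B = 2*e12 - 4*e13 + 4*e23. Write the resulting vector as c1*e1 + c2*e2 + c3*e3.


Left contraction v _| B = <vB>_1 (grade-1 part of the geometric product vB).
Using e1_|e12 = e2, e2_|e12 = -e1, e1_|e13 = e3, e3_|e13 = -e1, e2_|e23 = e3, e3_|e23 = -e2:
e1 coeff: -v2*b12 - v3*b13 = -(-1)*(2) - (4)*(-4) = 18
e2 coeff: v1*b12 - v3*b23 = (2)*(2) - (4)*(4) = -12
e3 coeff: v1*b13 + v2*b23 = (2)*(-4) + (-1)*(4) = -12
v _| B = 18*e1 - 12*e2 - 12*e3


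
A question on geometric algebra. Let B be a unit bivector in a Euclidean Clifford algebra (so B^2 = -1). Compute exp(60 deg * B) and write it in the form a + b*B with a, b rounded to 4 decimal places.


For a unit bivector B with B^2 = -1, the exponential series gives
e^(theta*B) = cos(theta) + sin(theta)*B (the GA analogue of Euler's formula).
theta = 60 degrees = 1.047198 rad
cos(60 deg) = 0.5000
sin(60 deg) = 0.8660
exp(theta*B) = 0.5000 + 0.8660*B


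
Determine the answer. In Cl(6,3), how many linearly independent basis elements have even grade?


Even subalgebra dimension = 2^(n-1)
n = 6 + 3 = 9
2^(9 - 1) = 2^8 = 256
Verification: sum of C(9,k) for even k = 1 + 36 + 126 + 84 + 9 = 256
Result = 256


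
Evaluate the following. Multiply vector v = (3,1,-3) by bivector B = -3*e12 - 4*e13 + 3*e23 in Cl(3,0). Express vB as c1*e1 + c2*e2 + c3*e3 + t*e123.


vB has grade-1 (vector) and grade-3 (trivector) parts: vB = (v _| B) + (v ^ B).
Vector part <vB>_1:
  e1: -v2*b12 - v3*b13 = -(1)*(-3) - (-3)*(-4) = -9
  e2: v1*b12 - v3*b23 = (3)*(-3) - (-3)*(3) = 0
  e3: v1*b13 + v2*b23 = (3)*(-4) + (1)*(3) = -9
Trivector part <vB>_3:
  e123: v1*b23 - v2*b13 + v3*b12 = (3)*(3) - (1)*(-4) + (-3)*(-3) = 22
vB = -9*e1 + 0*e2 - 9*e3 + 22*e123
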